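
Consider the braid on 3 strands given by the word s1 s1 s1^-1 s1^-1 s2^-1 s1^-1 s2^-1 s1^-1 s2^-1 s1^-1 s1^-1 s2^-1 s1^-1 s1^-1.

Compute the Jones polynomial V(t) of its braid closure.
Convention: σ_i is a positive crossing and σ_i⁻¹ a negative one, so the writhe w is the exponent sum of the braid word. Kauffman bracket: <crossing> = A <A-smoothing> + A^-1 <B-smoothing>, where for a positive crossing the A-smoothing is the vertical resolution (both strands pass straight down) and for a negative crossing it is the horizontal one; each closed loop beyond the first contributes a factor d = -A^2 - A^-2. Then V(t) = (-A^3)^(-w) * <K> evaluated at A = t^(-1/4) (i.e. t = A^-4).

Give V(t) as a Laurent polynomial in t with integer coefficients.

t^-4 + t^-6 - t^-10

Derivation:
The presented braid s1 s1 s1^-1 s1^-1 s2^-1 s1^-1 s2^-1 s1^-1 s2^-1 s1^-1 s1^-1 s2^-1 s1^-1 s1^-1 on 3 strands reduces by inverse Markov moves (closure unchanged at each step):
  Deconjugate: the word is γ·β·γ⁻¹ with γ = s1 s1 (prefix) and γ⁻¹ = s1^-1 s1^-1 (suffix); strip both.
Reduced to β = s1^-1 s1^-1 s2^-1 s1^-1 s2^-1 s1^-1 s2^-1 s1^-1 s1^-1 s2^-1 on 3 strands, 10 crossings.
Compute on β:
Braid: s1^-1 s1^-1 s2^-1 s1^-1 s2^-1 s1^-1 s2^-1 s1^-1 s1^-1 s2^-1 on 3 strands, 10 crossings.
Writhe w = (#positive) - (#negative) = 0 - 10 = -10.
Computing the Kauffman bracket via state sum. There are 2^10 = 1024 states.
Each crossing splits two ways (0=vertical, 1=horizontal). The state's weight is A^(#A-smoothings - #B-smoothings) * d^(loops - 1).
Tabulate the states by total A-exponent and number of loops L (A-exp: L × count):
  A^10: L=3 ×1
  A^8: L=2 ×4, L=4 ×6
  A^6: L=1 ×4, L=3 ×30, L=5 ×11
  A^4: L=2 ×48, L=4 ×65, L=6 ×7
  A^2: L=1 ×24, L=3 ×140, L=5 ×45, L=7 ×1
  A^0: L=2 ×129, L=4 ×117, L=6 ×6
  A^-2: L=1 ×43, L=3 ×151, L=5 ×16
  A^-4: L=2 ×96, L=4 ×24
  A^-6: L=1 ×24, L=3 ×21
  A^-8: L=2 ×10
  A^-10: L=3 ×1
Each group contributes A^e * Σ count * d^(L-1):
Powers of d = -A^2 - A^-2: d^2 = A^4 + 2 + A^-4; d^3 = -A^6 - 3*A^2 - 3*A^-2 - A^-6; d^4 = A^8 + 4*A^4 + 6 + 4*A^-4 + A^-8; d^5 = -A^10 - 5*A^6 - 10*A^2 - 10*A^-2 - 5*A^-6 - A^-10; d^6 = A^12 + 6*A^8 + 15*A^4 + 20 + 15*A^-4 + 6*A^-8 + A^-12.
  A^10 * (d^2) = A^14 + 2*A^10 + A^6
  A^8 * (4*d + 6*d^3) = -6*A^14 - 22*A^10 - 22*A^6 - 6*A^2
  A^6 * (4 + 30*d^2 + 11*d^4) = 11*A^14 + 74*A^10 + 130*A^6 + 74*A^2 + 11*A^-2
  A^4 * (48*d + 65*d^3 + 7*d^5) = -7*A^14 - 100*A^10 - 313*A^6 - 313*A^2 - 100*A^-2 - 7*A^-6
  A^2 * (24 + 140*d^2 + 45*d^4 + d^6) = A^14 + 51*A^10 + 335*A^6 + 594*A^2 + 335*A^-2 + 51*A^-6 + A^-10
  A^0 * (129*d + 117*d^3 + 6*d^5) = -6*A^10 - 147*A^6 - 540*A^2 - 540*A^-2 - 147*A^-6 - 6*A^-10
  A^-2 * (43 + 151*d^2 + 16*d^4) = 16*A^6 + 215*A^2 + 441*A^-2 + 215*A^-6 + 16*A^-10
  A^-4 * (96*d + 24*d^3) = -24*A^2 - 168*A^-2 - 168*A^-6 - 24*A^-10
  A^-6 * (24 + 21*d^2) = 21*A^-2 + 66*A^-6 + 21*A^-10
  A^-8 * (10*d) = -10*A^-6 - 10*A^-10
  A^-10 * (d^2) = A^-6 + 2*A^-10 + A^-14
Summing the groups: <K> = -A^10 + A^-6 + A^-14
Normalise by the writhe: (-A^3)^(-w) = (-A^3)^(10) = A^30, so f(A) = A^30 * <K> = -A^40 + A^24 + A^16.
Substitute A = t^(-1/4), i.e. A^e → t^(-e/4): V(t) = t^-4 + t^-6 - t^-10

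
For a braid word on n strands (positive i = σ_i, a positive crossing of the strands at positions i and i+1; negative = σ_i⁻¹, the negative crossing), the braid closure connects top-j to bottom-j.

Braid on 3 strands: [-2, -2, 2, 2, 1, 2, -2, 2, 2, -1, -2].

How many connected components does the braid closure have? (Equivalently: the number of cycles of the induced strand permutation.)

Track the strand permutation on 3 strands, starting from identity.
  step 1: s2^-1 swaps positions 2,3 -> [1 3 2]
  step 2: s2^-1 swaps positions 2,3 -> [1 2 3]
  step 3: s2 swaps positions 2,3 -> [1 3 2]
  step 4: s2 swaps positions 2,3 -> [1 2 3]
  step 5: s1 swaps positions 1,2 -> [2 1 3]
  step 6: s2 swaps positions 2,3 -> [2 3 1]
  step 7: s2^-1 swaps positions 2,3 -> [2 1 3]
  step 8: s2 swaps positions 2,3 -> [2 3 1]
  step 9: s2 swaps positions 2,3 -> [2 1 3]
  step 10: s1^-1 swaps positions 1,2 -> [1 2 3]
  step 11: s2^-1 swaps positions 2,3 -> [1 3 2]
Final permutation (position -> original strand): [1 3 2]
Closure components = cycle count of this permutation = 2.

Answer: 2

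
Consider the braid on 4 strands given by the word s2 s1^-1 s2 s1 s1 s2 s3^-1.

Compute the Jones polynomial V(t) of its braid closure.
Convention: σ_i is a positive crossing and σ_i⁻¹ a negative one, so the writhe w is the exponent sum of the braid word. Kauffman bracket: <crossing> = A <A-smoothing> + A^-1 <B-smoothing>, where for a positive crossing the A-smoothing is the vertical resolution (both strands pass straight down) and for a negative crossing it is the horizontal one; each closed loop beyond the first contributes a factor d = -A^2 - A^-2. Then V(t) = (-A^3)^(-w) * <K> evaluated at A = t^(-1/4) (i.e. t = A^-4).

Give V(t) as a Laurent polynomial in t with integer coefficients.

-t^6 + t^5 - t^4 + 2*t^3 - t^2 + t

Derivation:
The presented braid s2 s1^-1 s2 s1 s1 s2 s3^-1 on 4 strands reduces by inverse Markov moves (closure unchanged at each step):
  Destabilize: the word has the form β·s3^-1 where s3^-1 occurs only as the final letter (β ∈ B_3); drop it and the last strand → 3 strands.
Reduced to β = s2 s1^-1 s2 s1 s1 s2 on 3 strands, 6 crossings.
Compute on β:
Braid: s2 s1^-1 s2 s1 s1 s2 on 3 strands, 6 crossings.
Writhe w = (#positive) - (#negative) = 5 - 1 = 4.
Enumerate smoothing states for the bracket polynomial. There are 2^6 = 64 states.
Each crossing splits two ways (0=vertical, 1=horizontal). The state's weight is A^(#A-smoothings - #B-smoothings) * d^(loops - 1).
Tabulate the states by total A-exponent and number of loops L (A-exp: L × count):
  A^6: L=2 ×1
  A^4: L=1 ×3, L=3 ×3
  A^2: L=2 ×14, L=4 ×1
  A^0: L=1 ×10, L=3 ×10
  A^-2: L=2 ×13, L=4 ×2
  A^-4: L=3 ×6
  A^-6: L=4 ×1
Each group contributes A^e * Σ count * d^(L-1):
Powers of d = -A^2 - A^-2: d^2 = A^4 + 2 + A^-4; d^3 = -A^6 - 3*A^2 - 3*A^-2 - A^-6.
  A^6 * (d) = -A^8 - A^4
  A^4 * (3 + 3*d^2) = 3*A^8 + 9*A^4 + 3
  A^2 * (14*d + d^3) = -A^8 - 17*A^4 - 17 - A^-4
  A^0 * (10 + 10*d^2) = 10*A^4 + 30 + 10*A^-4
  A^-2 * (13*d + 2*d^3) = -2*A^4 - 19 - 19*A^-4 - 2*A^-8
  A^-4 * (6*d^2) = 6 + 12*A^-4 + 6*A^-8
  A^-6 * (d^3) = -1 - 3*A^-4 - 3*A^-8 - A^-12
Summing the groups: <K> = A^8 - A^4 + 2 - A^-4 + A^-8 - A^-12
Normalise by the writhe: (-A^3)^(-w) = (-A^3)^(-4) = A^-12, so f(A) = A^-12 * <K> = A^-4 - A^-8 + 2*A^-12 - A^-16 + A^-20 - A^-24.
Substitute A = t^(-1/4), i.e. A^e → t^(-e/4): V(t) = -t^6 + t^5 - t^4 + 2*t^3 - t^2 + t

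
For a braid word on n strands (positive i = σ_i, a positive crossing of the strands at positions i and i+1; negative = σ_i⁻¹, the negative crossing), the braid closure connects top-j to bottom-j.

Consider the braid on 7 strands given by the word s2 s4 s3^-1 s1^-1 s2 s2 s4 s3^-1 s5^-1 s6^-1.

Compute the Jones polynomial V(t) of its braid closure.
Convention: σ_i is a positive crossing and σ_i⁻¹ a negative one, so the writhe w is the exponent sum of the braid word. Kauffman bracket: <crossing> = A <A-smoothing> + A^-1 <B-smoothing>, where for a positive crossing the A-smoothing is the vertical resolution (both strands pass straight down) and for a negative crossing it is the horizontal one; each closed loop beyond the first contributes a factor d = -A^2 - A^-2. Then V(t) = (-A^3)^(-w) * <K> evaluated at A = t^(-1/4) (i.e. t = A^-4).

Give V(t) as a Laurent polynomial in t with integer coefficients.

-t^6 + 2*t^5 - 3*t^4 + 4*t^3 - 3*t^2 + 3*t - 2 + t^-1

Derivation:
The presented braid s2 s4 s3^-1 s1^-1 s2 s2 s4 s3^-1 s5^-1 s6^-1 on 7 strands reduces by inverse Markov moves (closure unchanged at each step):
  Destabilize: the word has the form β·s6^-1 where s6^-1 occurs only as the final letter (β ∈ B_6); drop it and the last strand → 6 strands.
  Destabilize: the word has the form β·s5^-1 where s5^-1 occurs only as the final letter (β ∈ B_5); drop it and the last strand → 5 strands.
Reduced to β = s2 s4 s3^-1 s1^-1 s2 s2 s4 s3^-1 on 5 strands, 8 crossings.
Compute on β:
Braid: s2 s4 s3^-1 s1^-1 s2 s2 s4 s3^-1 on 5 strands, 8 crossings.
Writhe w = (#positive) - (#negative) = 5 - 3 = 2.
Computing the Kauffman bracket via state sum. There are 2^8 = 256 states.
Each crossing splits two ways (0=vertical, 1=horizontal). The state's weight is A^(#A-smoothings - #B-smoothings) * d^(loops - 1).
Tabulate the states by total A-exponent and number of loops L (A-exp: L × count):
  A^8: L=4 ×1
  A^6: L=3 ×7, L=5 ×1
  A^4: L=2 ×19, L=4 ×9
  A^2: L=1 ×19, L=3 ×35, L=5 ×2
  A^0: L=2 ×48, L=4 ×22
  A^-2: L=3 ×49, L=5 ×7
  A^-4: L=4 ×27, L=6 ×1
  A^-6: L=5 ×8
  A^-8: L=6 ×1
Each group contributes A^e * Σ count * d^(L-1):
Powers of d = -A^2 - A^-2: d^2 = A^4 + 2 + A^-4; d^3 = -A^6 - 3*A^2 - 3*A^-2 - A^-6; d^4 = A^8 + 4*A^4 + 6 + 4*A^-4 + A^-8; d^5 = -A^10 - 5*A^6 - 10*A^2 - 10*A^-2 - 5*A^-6 - A^-10.
  A^8 * (d^3) = -A^14 - 3*A^10 - 3*A^6 - A^2
  A^6 * (7*d^2 + d^4) = A^14 + 11*A^10 + 20*A^6 + 11*A^2 + A^-2
  A^4 * (19*d + 9*d^3) = -9*A^10 - 46*A^6 - 46*A^2 - 9*A^-2
  A^2 * (19 + 35*d^2 + 2*d^4) = 2*A^10 + 43*A^6 + 101*A^2 + 43*A^-2 + 2*A^-6
  A^0 * (48*d + 22*d^3) = -22*A^6 - 114*A^2 - 114*A^-2 - 22*A^-6
  A^-2 * (49*d^2 + 7*d^4) = 7*A^6 + 77*A^2 + 140*A^-2 + 77*A^-6 + 7*A^-10
  A^-4 * (27*d^3 + d^5) = -A^6 - 32*A^2 - 91*A^-2 - 91*A^-6 - 32*A^-10 - A^-14
  A^-6 * (8*d^4) = 8*A^2 + 32*A^-2 + 48*A^-6 + 32*A^-10 + 8*A^-14
  A^-8 * (d^5) = -A^2 - 5*A^-2 - 10*A^-6 - 10*A^-10 - 5*A^-14 - A^-18
Summing the groups: <K> = A^10 - 2*A^6 + 3*A^2 - 3*A^-2 + 4*A^-6 - 3*A^-10 + 2*A^-14 - A^-18
Normalise by the writhe: (-A^3)^(-w) = (-A^3)^(-2) = A^-6, so f(A) = A^-6 * <K> = A^4 - 2 + 3*A^-4 - 3*A^-8 + 4*A^-12 - 3*A^-16 + 2*A^-20 - A^-24.
Substitute A = t^(-1/4), i.e. A^e → t^(-e/4): V(t) = -t^6 + 2*t^5 - 3*t^4 + 4*t^3 - 3*t^2 + 3*t - 2 + t^-1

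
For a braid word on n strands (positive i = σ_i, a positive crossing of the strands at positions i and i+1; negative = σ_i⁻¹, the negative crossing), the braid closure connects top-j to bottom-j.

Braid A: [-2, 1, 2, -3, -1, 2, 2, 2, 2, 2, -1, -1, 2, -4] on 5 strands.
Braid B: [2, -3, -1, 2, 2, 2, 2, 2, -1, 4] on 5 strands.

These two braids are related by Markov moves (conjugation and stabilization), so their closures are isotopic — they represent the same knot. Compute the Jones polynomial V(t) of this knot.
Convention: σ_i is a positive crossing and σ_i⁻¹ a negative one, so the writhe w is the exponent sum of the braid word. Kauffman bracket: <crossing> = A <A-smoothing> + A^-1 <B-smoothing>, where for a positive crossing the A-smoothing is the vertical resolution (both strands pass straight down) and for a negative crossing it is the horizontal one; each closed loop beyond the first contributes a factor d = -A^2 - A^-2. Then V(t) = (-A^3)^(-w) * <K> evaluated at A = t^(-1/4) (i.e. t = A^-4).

t^8 - 2*t^7 + 2*t^6 - 3*t^5 + 3*t^4 - 2*t^3 + 2*t^2 - t + 1

Derivation:
Markov-equivalent braids have isotopic closures, hence identical knot invariants. Strip the Markov moves from each word to reach a common short braid β, then compute V(t) once on β.
Braid A: s2^-1 s1 s2 s3^-1 s1^-1 s2 s2 s2 s2 s2 s1^-1 s1^-1 s2 s4^-1 on 5 strands reduces by inverse Markov moves (closure unchanged at each step):
  Destabilize: the word has the form β·s4^-1 where s4^-1 occurs only as the final letter (β ∈ B_4); drop it and the last strand → 4 strands.
  Deconjugate: the word is γ·β·γ⁻¹ with γ = s2^-1 s1 (prefix) and γ⁻¹ = s1^-1 s2 (suffix); strip both.
Reduced to β = s2 s3^-1 s1^-1 s2 s2 s2 s2 s2 s1^-1 on 4 strands, 9 crossings.
Braid B: s2 s3^-1 s1^-1 s2 s2 s2 s2 s2 s1^-1 s4 on 5 strands reduces by inverse Markov moves (closure unchanged at each step):
  Destabilize: the word has the form β·s4 where s4 occurs only as the final letter (β ∈ B_4); drop it and the last strand → 4 strands.
Reduced to β = s2 s3^-1 s1^-1 s2 s2 s2 s2 s2 s1^-1 on 4 strands, 9 crossings.
Both give the same β = s2 s3^-1 s1^-1 s2 s2 s2 s2 s2 s1^-1 on 4 strands, so one state sum suffices:
Braid: s2 s3^-1 s1^-1 s2 s2 s2 s2 s2 s1^-1 on 4 strands, 9 crossings.
Writhe w = (#positive) - (#negative) = 6 - 3 = 3.
Computing the Kauffman bracket via state sum. There are 2^9 = 512 states.
For each crossing: s=0 is the vertical smoothing, s=1 horizontal. Crossing k contributes A^(sign_k * (1 - 2*s_k)); loop factor d = -A^2 - A^-2.
Tabulate the states by total A-exponent and number of loops L (A-exp: L × count):
  A^9: L=3 ×1
  A^7: L=2 ×8, L=4 ×1
  A^5: L=1 ×17, L=3 ×19
  A^3: L=2 ×63, L=4 ×21
  A^1: L=3 ×111, L=5 ×15
  A^-1: L=4 ×120, L=6 ×6
  A^-3: L=5 ×83, L=7 ×1
  A^-5: L=6 ×36
  A^-7: L=7 ×9
  A^-9: L=8 ×1
Each group contributes A^e * Σ count * d^(L-1):
Powers of d = -A^2 - A^-2: d^2 = A^4 + 2 + A^-4; d^3 = -A^6 - 3*A^2 - 3*A^-2 - A^-6; d^4 = A^8 + 4*A^4 + 6 + 4*A^-4 + A^-8; d^5 = -A^10 - 5*A^6 - 10*A^2 - 10*A^-2 - 5*A^-6 - A^-10; d^6 = A^12 + 6*A^8 + 15*A^4 + 20 + 15*A^-4 + 6*A^-8 + A^-12; d^7 = -A^14 - 7*A^10 - 21*A^6 - 35*A^2 - 35*A^-2 - 21*A^-6 - 7*A^-10 - A^-14.
  A^9 * (d^2) = A^13 + 2*A^9 + A^5
  A^7 * (8*d + d^3) = -A^13 - 11*A^9 - 11*A^5 - A
  A^5 * (17 + 19*d^2) = 19*A^9 + 55*A^5 + 19*A
  A^3 * (63*d + 21*d^3) = -21*A^9 - 126*A^5 - 126*A - 21*A^-3
  A^1 * (111*d^2 + 15*d^4) = 15*A^9 + 171*A^5 + 312*A + 171*A^-3 + 15*A^-7
  A^-1 * (120*d^3 + 6*d^5) = -6*A^9 - 150*A^5 - 420*A - 420*A^-3 - 150*A^-7 - 6*A^-11
  A^-3 * (83*d^4 + d^6) = A^9 + 89*A^5 + 347*A + 518*A^-3 + 347*A^-7 + 89*A^-11 + A^-15
  A^-5 * (36*d^5) = -36*A^5 - 180*A - 360*A^-3 - 360*A^-7 - 180*A^-11 - 36*A^-15
  A^-7 * (9*d^6) = 9*A^5 + 54*A + 135*A^-3 + 180*A^-7 + 135*A^-11 + 54*A^-15 + 9*A^-19
  A^-9 * (d^7) = -A^5 - 7*A - 21*A^-3 - 35*A^-7 - 35*A^-11 - 21*A^-15 - 7*A^-19 - A^-23
Summing the groups: <K> = -A^9 + A^5 - 2*A + 2*A^-3 - 3*A^-7 + 3*A^-11 - 2*A^-15 + 2*A^-19 - A^-23
Normalise by the writhe: (-A^3)^(-w) = (-A^3)^(-3) = -A^-9, so f(A) = -A^-9 * <K> = 1 - A^-4 + 2*A^-8 - 2*A^-12 + 3*A^-16 - 3*A^-20 + 2*A^-24 - 2*A^-28 + A^-32.
Substitute A = t^(-1/4), i.e. A^e → t^(-e/4): V(t) = t^8 - 2*t^7 + 2*t^6 - 3*t^5 + 3*t^4 - 2*t^3 + 2*t^2 - t + 1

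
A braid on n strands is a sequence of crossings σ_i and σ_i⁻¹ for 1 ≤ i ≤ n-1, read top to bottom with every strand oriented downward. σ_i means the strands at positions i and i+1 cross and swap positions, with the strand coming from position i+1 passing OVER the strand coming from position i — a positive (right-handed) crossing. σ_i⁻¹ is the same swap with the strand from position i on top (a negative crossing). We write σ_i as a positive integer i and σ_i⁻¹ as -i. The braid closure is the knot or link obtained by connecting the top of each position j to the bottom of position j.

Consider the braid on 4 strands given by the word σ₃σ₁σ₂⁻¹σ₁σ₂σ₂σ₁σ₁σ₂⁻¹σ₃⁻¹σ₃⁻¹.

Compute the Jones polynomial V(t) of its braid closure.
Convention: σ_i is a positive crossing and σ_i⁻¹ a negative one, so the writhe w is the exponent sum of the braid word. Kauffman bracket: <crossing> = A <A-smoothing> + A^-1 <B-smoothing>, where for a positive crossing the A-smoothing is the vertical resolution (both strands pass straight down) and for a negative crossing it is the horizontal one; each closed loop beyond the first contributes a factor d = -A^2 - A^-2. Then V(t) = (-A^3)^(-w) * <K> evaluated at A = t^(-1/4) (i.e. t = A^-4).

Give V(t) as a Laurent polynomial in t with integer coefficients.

t^7 - 2*t^6 + 2*t^5 - 3*t^4 + 3*t^3 - 2*t^2 + 2*t

Derivation:
The presented braid s3 s1 s2^-1 s1 s2 s2 s1 s1 s2^-1 s3^-1 s3^-1 on 4 strands reduces by inverse Markov moves (closure unchanged at each step):
  Deconjugate: the word is γ·β·γ⁻¹ with γ = s3 (prefix) and γ⁻¹ = s3^-1 (suffix); strip both.
  Destabilize: the word has the form β·s3^-1 where s3^-1 occurs only as the final letter (β ∈ B_3); drop it and the last strand → 3 strands.
Reduced to β = s1 s2^-1 s1 s2 s2 s1 s1 s2^-1 on 3 strands, 8 crossings.
Compute on β:
Braid: s1 s2^-1 s1 s2 s2 s1 s1 s2^-1 on 3 strands, 8 crossings.
Writhe w = (#positive) - (#negative) = 6 - 2 = 4.
Enumerate smoothing states for the bracket polynomial. There are 2^8 = 256 states.
Smooth each crossing (0=||, 1=⌣⌢); contribution A^(Σ sign_k(1-2s_k)) * d^(L-1).
Tabulate the states by total A-exponent and number of loops L (A-exp: L × count):
  A^8: L=3 ×1
  A^6: L=2 ×6, L=4 ×2
  A^4: L=1 ×11, L=3 ×16, L=5 ×1
  A^2: L=2 ×47, L=4 ×9
  A^0: L=1 ×26, L=3 ×43, L=5 ×1
  A^-2: L=2 ×41, L=4 ×15
  A^-4: L=3 ×26, L=5 ×2
  A^-6: L=4 ×8
  A^-8: L=5 ×1
Each group contributes A^e * Σ count * d^(L-1):
Powers of d = -A^2 - A^-2: d^2 = A^4 + 2 + A^-4; d^3 = -A^6 - 3*A^2 - 3*A^-2 - A^-6; d^4 = A^8 + 4*A^4 + 6 + 4*A^-4 + A^-8.
  A^8 * (d^2) = A^12 + 2*A^8 + A^4
  A^6 * (6*d + 2*d^3) = -2*A^12 - 12*A^8 - 12*A^4 - 2
  A^4 * (11 + 16*d^2 + d^4) = A^12 + 20*A^8 + 49*A^4 + 20 + A^-4
  A^2 * (47*d + 9*d^3) = -9*A^8 - 74*A^4 - 74 - 9*A^-4
  A^0 * (26 + 43*d^2 + d^4) = A^8 + 47*A^4 + 118 + 47*A^-4 + A^-8
  A^-2 * (41*d + 15*d^3) = -15*A^4 - 86 - 86*A^-4 - 15*A^-8
  A^-4 * (26*d^2 + 2*d^4) = 2*A^4 + 34 + 64*A^-4 + 34*A^-8 + 2*A^-12
  A^-6 * (8*d^3) = -8 - 24*A^-4 - 24*A^-8 - 8*A^-12
  A^-8 * (d^4) = 1 + 4*A^-4 + 6*A^-8 + 4*A^-12 + A^-16
Summing the groups: <K> = 2*A^8 - 2*A^4 + 3 - 3*A^-4 + 2*A^-8 - 2*A^-12 + A^-16
Normalise by the writhe: (-A^3)^(-w) = (-A^3)^(-4) = A^-12, so f(A) = A^-12 * <K> = 2*A^-4 - 2*A^-8 + 3*A^-12 - 3*A^-16 + 2*A^-20 - 2*A^-24 + A^-28.
Substitute A = t^(-1/4), i.e. A^e → t^(-e/4): V(t) = t^7 - 2*t^6 + 2*t^5 - 3*t^4 + 3*t^3 - 2*t^2 + 2*t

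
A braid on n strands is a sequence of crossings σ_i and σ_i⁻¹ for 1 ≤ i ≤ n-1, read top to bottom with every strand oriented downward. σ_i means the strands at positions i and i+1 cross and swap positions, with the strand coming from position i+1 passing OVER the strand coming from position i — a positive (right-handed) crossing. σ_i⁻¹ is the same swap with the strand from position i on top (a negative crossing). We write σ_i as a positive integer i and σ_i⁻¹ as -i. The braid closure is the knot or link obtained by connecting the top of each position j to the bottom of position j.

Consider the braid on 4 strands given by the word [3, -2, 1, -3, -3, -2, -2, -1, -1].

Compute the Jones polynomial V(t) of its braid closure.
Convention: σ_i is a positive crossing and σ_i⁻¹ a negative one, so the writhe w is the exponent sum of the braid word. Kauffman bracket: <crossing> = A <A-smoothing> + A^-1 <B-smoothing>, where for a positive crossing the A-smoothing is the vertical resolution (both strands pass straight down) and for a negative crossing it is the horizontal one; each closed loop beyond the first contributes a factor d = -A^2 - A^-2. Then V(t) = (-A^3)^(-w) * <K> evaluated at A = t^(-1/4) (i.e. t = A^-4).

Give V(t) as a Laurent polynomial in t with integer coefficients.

t^-1 - t^-2 + 2*t^-3 - 2*t^-4 + 2*t^-5 - t^-6 + t^-7 - t^-8

Derivation:
Braid: s3 s2^-1 s1 s3^-1 s3^-1 s2^-1 s2^-1 s1^-1 s1^-1 on 4 strands, 9 crossings.
Writhe w = (#positive) - (#negative) = 2 - 7 = -5.
Computing the Kauffman bracket via state sum. There are 2^9 = 512 states.
For each crossing: s=0 is the vertical smoothing, s=1 horizontal. Crossing k contributes A^(sign_k * (1 - 2*s_k)); loop factor d = -A^2 - A^-2.
Tabulate the states by total A-exponent and number of loops L (A-exp: L × count):
  A^9: L=5 ×1
  A^7: L=4 ×9
  A^5: L=3 ×31, L=5 ×5
  A^3: L=2 ×48, L=4 ×35, L=6 ×1
  A^1: L=1 ×28, L=3 ×86, L=5 ×12
  A^-1: L=2 ×82, L=4 ×43, L=6 ×1
  A^-3: L=1 ×20, L=3 ×58, L=5 ×6
  A^-5: L=2 ×25, L=4 ×11
  A^-7: L=1 ×3, L=3 ×6
  A^-9: L=2 ×1
Each group contributes A^e * Σ count * d^(L-1):
Powers of d = -A^2 - A^-2: d^2 = A^4 + 2 + A^-4; d^3 = -A^6 - 3*A^2 - 3*A^-2 - A^-6; d^4 = A^8 + 4*A^4 + 6 + 4*A^-4 + A^-8; d^5 = -A^10 - 5*A^6 - 10*A^2 - 10*A^-2 - 5*A^-6 - A^-10.
  A^9 * (d^4) = A^17 + 4*A^13 + 6*A^9 + 4*A^5 + A
  A^7 * (9*d^3) = -9*A^13 - 27*A^9 - 27*A^5 - 9*A
  A^5 * (31*d^2 + 5*d^4) = 5*A^13 + 51*A^9 + 92*A^5 + 51*A + 5*A^-3
  A^3 * (48*d + 35*d^3 + d^5) = -A^13 - 40*A^9 - 163*A^5 - 163*A - 40*A^-3 - A^-7
  A^1 * (28 + 86*d^2 + 12*d^4) = 12*A^9 + 134*A^5 + 272*A + 134*A^-3 + 12*A^-7
  A^-1 * (82*d + 43*d^3 + d^5) = -A^9 - 48*A^5 - 221*A - 221*A^-3 - 48*A^-7 - A^-11
  A^-3 * (20 + 58*d^2 + 6*d^4) = 6*A^5 + 82*A + 172*A^-3 + 82*A^-7 + 6*A^-11
  A^-5 * (25*d + 11*d^3) = -11*A - 58*A^-3 - 58*A^-7 - 11*A^-11
  A^-7 * (3 + 6*d^2) = 6*A^-3 + 15*A^-7 + 6*A^-11
  A^-9 * (d) = -A^-7 - A^-11
Summing the groups: <K> = A^17 - A^13 + A^9 - 2*A^5 + 2*A - 2*A^-3 + A^-7 - A^-11
Normalise by the writhe: (-A^3)^(-w) = (-A^3)^(5) = -A^15, so f(A) = -A^15 * <K> = -A^32 + A^28 - A^24 + 2*A^20 - 2*A^16 + 2*A^12 - A^8 + A^4.
Substitute A = t^(-1/4), i.e. A^e → t^(-e/4): V(t) = t^-1 - t^-2 + 2*t^-3 - 2*t^-4 + 2*t^-5 - t^-6 + t^-7 - t^-8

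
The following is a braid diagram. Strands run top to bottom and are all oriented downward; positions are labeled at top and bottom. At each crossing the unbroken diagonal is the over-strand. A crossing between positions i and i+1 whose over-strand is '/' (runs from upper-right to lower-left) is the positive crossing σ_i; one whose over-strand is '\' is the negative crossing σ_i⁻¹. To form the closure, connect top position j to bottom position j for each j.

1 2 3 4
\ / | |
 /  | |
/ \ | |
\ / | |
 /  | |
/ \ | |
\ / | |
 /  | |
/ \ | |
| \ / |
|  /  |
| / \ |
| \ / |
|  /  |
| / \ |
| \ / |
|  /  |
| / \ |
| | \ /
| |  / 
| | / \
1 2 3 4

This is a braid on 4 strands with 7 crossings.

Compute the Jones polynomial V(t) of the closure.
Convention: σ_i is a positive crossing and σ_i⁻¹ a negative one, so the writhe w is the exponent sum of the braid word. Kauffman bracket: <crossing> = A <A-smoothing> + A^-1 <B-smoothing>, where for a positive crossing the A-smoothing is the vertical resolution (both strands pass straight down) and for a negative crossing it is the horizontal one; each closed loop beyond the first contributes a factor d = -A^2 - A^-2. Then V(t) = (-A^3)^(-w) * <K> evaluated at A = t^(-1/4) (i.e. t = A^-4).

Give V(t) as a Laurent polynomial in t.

t^8 - 2*t^7 + t^6 - 2*t^5 + 2*t^4 + t^2

Derivation:
Reading the diagram top to bottom ('/'-over between positions i,i+1 = s_i, '\'-over = s_i^-1): braid word = s1 s1 s1 s2 s2 s2 s3.
The presented braid s1 s1 s1 s2 s2 s2 s3 on 4 strands reduces by inverse Markov moves (closure unchanged at each step):
  Destabilize: the word has the form β·s3 where s3 occurs only as the final letter (β ∈ B_3); drop it and the last strand → 3 strands.
Reduced to β = s1 s1 s1 s2 s2 s2 on 3 strands, 6 crossings.
Compute on β:
Braid: s1 s1 s1 s2 s2 s2 on 3 strands, 6 crossings.
Writhe w = (#positive) - (#negative) = 6 - 0 = 6.
Computing the Kauffman bracket via state sum. There are 2^6 = 64 states.
Smooth each crossing (0=||, 1=⌣⌢); contribution A^(Σ sign_k(1-2s_k)) * d^(L-1).
Tabulate the states by total A-exponent and number of loops L (A-exp: L × count):
  A^6: L=3 ×1
  A^4: L=2 ×6
  A^2: L=1 ×9, L=3 ×6
  A^0: L=2 ×18, L=4 ×2
  A^-2: L=3 ×15
  A^-4: L=4 ×6
  A^-6: L=5 ×1
Each group contributes A^e * Σ count * d^(L-1):
Powers of d = -A^2 - A^-2: d^2 = A^4 + 2 + A^-4; d^3 = -A^6 - 3*A^2 - 3*A^-2 - A^-6; d^4 = A^8 + 4*A^4 + 6 + 4*A^-4 + A^-8.
  A^6 * (d^2) = A^10 + 2*A^6 + A^2
  A^4 * (6*d) = -6*A^6 - 6*A^2
  A^2 * (9 + 6*d^2) = 6*A^6 + 21*A^2 + 6*A^-2
  A^0 * (18*d + 2*d^3) = -2*A^6 - 24*A^2 - 24*A^-2 - 2*A^-6
  A^-2 * (15*d^2) = 15*A^2 + 30*A^-2 + 15*A^-6
  A^-4 * (6*d^3) = -6*A^2 - 18*A^-2 - 18*A^-6 - 6*A^-10
  A^-6 * (d^4) = A^2 + 4*A^-2 + 6*A^-6 + 4*A^-10 + A^-14
Summing the groups: <K> = A^10 + 2*A^2 - 2*A^-2 + A^-6 - 2*A^-10 + A^-14
Normalise by the writhe: (-A^3)^(-w) = (-A^3)^(-6) = A^-18, so f(A) = A^-18 * <K> = A^-8 + 2*A^-16 - 2*A^-20 + A^-24 - 2*A^-28 + A^-32.
Substitute A = t^(-1/4), i.e. A^e → t^(-e/4): V(t) = t^8 - 2*t^7 + t^6 - 2*t^5 + 2*t^4 + t^2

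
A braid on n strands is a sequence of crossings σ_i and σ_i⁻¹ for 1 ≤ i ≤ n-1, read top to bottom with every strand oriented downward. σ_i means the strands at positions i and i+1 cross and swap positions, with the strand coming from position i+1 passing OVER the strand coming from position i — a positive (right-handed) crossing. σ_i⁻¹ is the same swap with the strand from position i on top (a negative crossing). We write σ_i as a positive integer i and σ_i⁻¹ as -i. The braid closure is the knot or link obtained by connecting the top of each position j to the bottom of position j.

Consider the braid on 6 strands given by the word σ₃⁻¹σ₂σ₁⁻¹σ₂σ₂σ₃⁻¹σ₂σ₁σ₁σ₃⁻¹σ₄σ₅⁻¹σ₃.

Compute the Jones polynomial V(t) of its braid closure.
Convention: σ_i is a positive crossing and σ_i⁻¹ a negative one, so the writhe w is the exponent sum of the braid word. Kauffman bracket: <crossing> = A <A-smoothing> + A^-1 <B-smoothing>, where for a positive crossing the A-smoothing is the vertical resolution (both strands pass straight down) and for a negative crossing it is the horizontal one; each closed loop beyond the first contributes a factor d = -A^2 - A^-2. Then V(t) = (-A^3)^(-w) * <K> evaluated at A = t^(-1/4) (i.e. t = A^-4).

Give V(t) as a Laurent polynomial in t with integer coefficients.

The presented braid s3^-1 s2 s1^-1 s2 s2 s3^-1 s2 s1 s1 s3^-1 s4 s5^-1 s3 on 6 strands reduces by inverse Markov moves (closure unchanged at each step):
  Deconjugate: the word is γ·β·γ⁻¹ with γ = s3^-1 (prefix) and γ⁻¹ = s3 (suffix); strip both.
  Destabilize: the word has the form β·s5^-1 where s5^-1 occurs only as the final letter (β ∈ B_5); drop it and the last strand → 5 strands.
  Destabilize: the word has the form β·s4 where s4 occurs only as the final letter (β ∈ B_4); drop it and the last strand → 4 strands.
Reduced to β = s2 s1^-1 s2 s2 s3^-1 s2 s1 s1 s3^-1 on 4 strands, 9 crossings.
Compute on β:
Braid: s2 s1^-1 s2 s2 s3^-1 s2 s1 s1 s3^-1 on 4 strands, 9 crossings.
Writhe w = (#positive) - (#negative) = 6 - 3 = 3.
Enumerate smoothing states for the bracket polynomial. There are 2^9 = 512 states.
Smooth each crossing (0=||, 1=⌣⌢); contribution A^(Σ sign_k(1-2s_k)) * d^(L-1).
Tabulate the states by total A-exponent and number of loops L (A-exp: L × count):
  A^9: L=3 ×1
  A^7: L=2 ×6, L=4 ×3
  A^5: L=1 ×11, L=3 ×24, L=5 ×1
  A^3: L=2 ×68, L=4 ×16
  A^1: L=1 ×38, L=3 ×85, L=5 ×3
  A^-1: L=2 ×77, L=4 ×49
  A^-3: L=3 ×69, L=5 ×15
  A^-5: L=4 ×34, L=6 ×2
  A^-7: L=5 ×9
  A^-9: L=6 ×1
Each group contributes A^e * Σ count * d^(L-1):
Powers of d = -A^2 - A^-2: d^2 = A^4 + 2 + A^-4; d^3 = -A^6 - 3*A^2 - 3*A^-2 - A^-6; d^4 = A^8 + 4*A^4 + 6 + 4*A^-4 + A^-8; d^5 = -A^10 - 5*A^6 - 10*A^2 - 10*A^-2 - 5*A^-6 - A^-10.
  A^9 * (d^2) = A^13 + 2*A^9 + A^5
  A^7 * (6*d + 3*d^3) = -3*A^13 - 15*A^9 - 15*A^5 - 3*A
  A^5 * (11 + 24*d^2 + d^4) = A^13 + 28*A^9 + 65*A^5 + 28*A + A^-3
  A^3 * (68*d + 16*d^3) = -16*A^9 - 116*A^5 - 116*A - 16*A^-3
  A^1 * (38 + 85*d^2 + 3*d^4) = 3*A^9 + 97*A^5 + 226*A + 97*A^-3 + 3*A^-7
  A^-1 * (77*d + 49*d^3) = -49*A^5 - 224*A - 224*A^-3 - 49*A^-7
  A^-3 * (69*d^2 + 15*d^4) = 15*A^5 + 129*A + 228*A^-3 + 129*A^-7 + 15*A^-11
  A^-5 * (34*d^3 + 2*d^5) = -2*A^5 - 44*A - 122*A^-3 - 122*A^-7 - 44*A^-11 - 2*A^-15
  A^-7 * (9*d^4) = 9*A + 36*A^-3 + 54*A^-7 + 36*A^-11 + 9*A^-15
  A^-9 * (d^5) = -A - 5*A^-3 - 10*A^-7 - 10*A^-11 - 5*A^-15 - A^-19
Summing the groups: <K> = -A^13 + 2*A^9 - 4*A^5 + 4*A - 5*A^-3 + 5*A^-7 - 3*A^-11 + 2*A^-15 - A^-19
Normalise by the writhe: (-A^3)^(-w) = (-A^3)^(-3) = -A^-9, so f(A) = -A^-9 * <K> = A^4 - 2 + 4*A^-4 - 4*A^-8 + 5*A^-12 - 5*A^-16 + 3*A^-20 - 2*A^-24 + A^-28.
Substitute A = t^(-1/4), i.e. A^e → t^(-e/4): V(t) = t^7 - 2*t^6 + 3*t^5 - 5*t^4 + 5*t^3 - 4*t^2 + 4*t - 2 + t^-1

Answer: t^7 - 2*t^6 + 3*t^5 - 5*t^4 + 5*t^3 - 4*t^2 + 4*t - 2 + t^-1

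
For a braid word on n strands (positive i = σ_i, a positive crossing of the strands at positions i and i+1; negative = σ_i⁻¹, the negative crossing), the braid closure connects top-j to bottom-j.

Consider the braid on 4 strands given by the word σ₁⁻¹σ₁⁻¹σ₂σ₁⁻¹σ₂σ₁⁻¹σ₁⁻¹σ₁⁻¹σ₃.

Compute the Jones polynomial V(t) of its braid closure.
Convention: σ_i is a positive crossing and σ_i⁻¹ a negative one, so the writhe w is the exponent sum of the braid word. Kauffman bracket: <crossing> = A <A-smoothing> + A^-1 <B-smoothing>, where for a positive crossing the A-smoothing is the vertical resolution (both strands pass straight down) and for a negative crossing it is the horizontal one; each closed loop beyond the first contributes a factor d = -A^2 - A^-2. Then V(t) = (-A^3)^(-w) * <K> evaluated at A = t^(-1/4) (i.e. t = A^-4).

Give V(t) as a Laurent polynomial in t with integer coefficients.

The presented braid s1^-1 s1^-1 s2 s1^-1 s2 s1^-1 s1^-1 s1^-1 s3 on 4 strands reduces by inverse Markov moves (closure unchanged at each step):
  Destabilize: the word has the form β·s3 where s3 occurs only as the final letter (β ∈ B_3); drop it and the last strand → 3 strands.
Reduced to β = s1^-1 s1^-1 s2 s1^-1 s2 s1^-1 s1^-1 s1^-1 on 3 strands, 8 crossings.
Compute on β:
Braid: s1^-1 s1^-1 s2 s1^-1 s2 s1^-1 s1^-1 s1^-1 on 3 strands, 8 crossings.
Writhe w = (#positive) - (#negative) = 2 - 6 = -4.
Enumerate smoothing states for the bracket polynomial. There are 2^8 = 256 states.
For each crossing: s=0 is the vertical smoothing, s=1 horizontal. Crossing k contributes A^(sign_k * (1 - 2*s_k)); loop factor d = -A^2 - A^-2.
Tabulate the states by total A-exponent and number of loops L (A-exp: L × count):
  A^8: L=7 ×1
  A^6: L=6 ×8
  A^4: L=5 ×28
  A^2: L=4 ×55, L=6 ×1
  A^0: L=3 ×65, L=5 ×5
  A^-2: L=2 ×46, L=4 ×10
  A^-4: L=1 ×17, L=3 ×11
  A^-6: L=2 ×8
  A^-8: L=3 ×1
Each group contributes A^e * Σ count * d^(L-1):
Powers of d = -A^2 - A^-2: d^2 = A^4 + 2 + A^-4; d^3 = -A^6 - 3*A^2 - 3*A^-2 - A^-6; d^4 = A^8 + 4*A^4 + 6 + 4*A^-4 + A^-8; d^5 = -A^10 - 5*A^6 - 10*A^2 - 10*A^-2 - 5*A^-6 - A^-10; d^6 = A^12 + 6*A^8 + 15*A^4 + 20 + 15*A^-4 + 6*A^-8 + A^-12.
  A^8 * (d^6) = A^20 + 6*A^16 + 15*A^12 + 20*A^8 + 15*A^4 + 6 + A^-4
  A^6 * (8*d^5) = -8*A^16 - 40*A^12 - 80*A^8 - 80*A^4 - 40 - 8*A^-4
  A^4 * (28*d^4) = 28*A^12 + 112*A^8 + 168*A^4 + 112 + 28*A^-4
  A^2 * (55*d^3 + d^5) = -A^12 - 60*A^8 - 175*A^4 - 175 - 60*A^-4 - A^-8
  A^0 * (65*d^2 + 5*d^4) = 5*A^8 + 85*A^4 + 160 + 85*A^-4 + 5*A^-8
  A^-2 * (46*d + 10*d^3) = -10*A^4 - 76 - 76*A^-4 - 10*A^-8
  A^-4 * (17 + 11*d^2) = 11 + 39*A^-4 + 11*A^-8
  A^-6 * (8*d) = -8*A^-4 - 8*A^-8
  A^-8 * (d^2) = A^-4 + 2*A^-8 + A^-12
Summing the groups: <K> = A^20 - 2*A^16 + 2*A^12 - 3*A^8 + 3*A^4 - 2 + 2*A^-4 - A^-8 + A^-12
Normalise by the writhe: (-A^3)^(-w) = (-A^3)^(4) = A^12, so f(A) = A^12 * <K> = A^32 - 2*A^28 + 2*A^24 - 3*A^20 + 3*A^16 - 2*A^12 + 2*A^8 - A^4 + 1.
Substitute A = t^(-1/4), i.e. A^e → t^(-e/4): V(t) = 1 - t^-1 + 2*t^-2 - 2*t^-3 + 3*t^-4 - 3*t^-5 + 2*t^-6 - 2*t^-7 + t^-8

Answer: 1 - t^-1 + 2*t^-2 - 2*t^-3 + 3*t^-4 - 3*t^-5 + 2*t^-6 - 2*t^-7 + t^-8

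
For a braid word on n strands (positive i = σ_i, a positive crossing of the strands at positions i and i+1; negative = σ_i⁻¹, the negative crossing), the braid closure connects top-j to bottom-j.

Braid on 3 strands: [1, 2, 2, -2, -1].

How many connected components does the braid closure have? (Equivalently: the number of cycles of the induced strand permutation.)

2

Derivation:
Track the strand permutation on 3 strands, starting from identity.
  step 1: s1 swaps positions 1,2 -> [2 1 3]
  step 2: s2 swaps positions 2,3 -> [2 3 1]
  step 3: s2 swaps positions 2,3 -> [2 1 3]
  step 4: s2^-1 swaps positions 2,3 -> [2 3 1]
  step 5: s1^-1 swaps positions 1,2 -> [3 2 1]
Final permutation (position -> original strand): [3 2 1]
Closure components = cycle count of this permutation = 2.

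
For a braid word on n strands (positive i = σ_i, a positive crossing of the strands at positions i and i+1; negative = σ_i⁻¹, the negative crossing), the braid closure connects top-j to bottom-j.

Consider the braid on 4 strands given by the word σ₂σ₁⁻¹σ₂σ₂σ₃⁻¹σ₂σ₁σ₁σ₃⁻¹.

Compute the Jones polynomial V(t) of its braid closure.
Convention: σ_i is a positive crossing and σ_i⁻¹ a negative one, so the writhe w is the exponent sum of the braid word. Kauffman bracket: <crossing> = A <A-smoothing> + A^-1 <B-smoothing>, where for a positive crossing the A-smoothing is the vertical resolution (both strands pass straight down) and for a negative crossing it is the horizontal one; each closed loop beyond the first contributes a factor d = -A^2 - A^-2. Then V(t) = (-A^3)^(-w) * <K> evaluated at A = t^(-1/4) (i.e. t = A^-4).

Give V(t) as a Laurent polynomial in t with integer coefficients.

t^7 - 2*t^6 + 3*t^5 - 5*t^4 + 5*t^3 - 4*t^2 + 4*t - 2 + t^-1

Derivation:
Braid: s2 s1^-1 s2 s2 s3^-1 s2 s1 s1 s3^-1 on 4 strands, 9 crossings.
Writhe w = (#positive) - (#negative) = 6 - 3 = 3.
Enumerate smoothing states for the bracket polynomial. There are 2^9 = 512 states.
For each crossing: s=0 is the vertical smoothing, s=1 horizontal. Crossing k contributes A^(sign_k * (1 - 2*s_k)); loop factor d = -A^2 - A^-2.
Tabulate the states by total A-exponent and number of loops L (A-exp: L × count):
  A^9: L=3 ×1
  A^7: L=2 ×6, L=4 ×3
  A^5: L=1 ×11, L=3 ×24, L=5 ×1
  A^3: L=2 ×68, L=4 ×16
  A^1: L=1 ×38, L=3 ×85, L=5 ×3
  A^-1: L=2 ×77, L=4 ×49
  A^-3: L=3 ×69, L=5 ×15
  A^-5: L=4 ×34, L=6 ×2
  A^-7: L=5 ×9
  A^-9: L=6 ×1
Each group contributes A^e * Σ count * d^(L-1):
Powers of d = -A^2 - A^-2: d^2 = A^4 + 2 + A^-4; d^3 = -A^6 - 3*A^2 - 3*A^-2 - A^-6; d^4 = A^8 + 4*A^4 + 6 + 4*A^-4 + A^-8; d^5 = -A^10 - 5*A^6 - 10*A^2 - 10*A^-2 - 5*A^-6 - A^-10.
  A^9 * (d^2) = A^13 + 2*A^9 + A^5
  A^7 * (6*d + 3*d^3) = -3*A^13 - 15*A^9 - 15*A^5 - 3*A
  A^5 * (11 + 24*d^2 + d^4) = A^13 + 28*A^9 + 65*A^5 + 28*A + A^-3
  A^3 * (68*d + 16*d^3) = -16*A^9 - 116*A^5 - 116*A - 16*A^-3
  A^1 * (38 + 85*d^2 + 3*d^4) = 3*A^9 + 97*A^5 + 226*A + 97*A^-3 + 3*A^-7
  A^-1 * (77*d + 49*d^3) = -49*A^5 - 224*A - 224*A^-3 - 49*A^-7
  A^-3 * (69*d^2 + 15*d^4) = 15*A^5 + 129*A + 228*A^-3 + 129*A^-7 + 15*A^-11
  A^-5 * (34*d^3 + 2*d^5) = -2*A^5 - 44*A - 122*A^-3 - 122*A^-7 - 44*A^-11 - 2*A^-15
  A^-7 * (9*d^4) = 9*A + 36*A^-3 + 54*A^-7 + 36*A^-11 + 9*A^-15
  A^-9 * (d^5) = -A - 5*A^-3 - 10*A^-7 - 10*A^-11 - 5*A^-15 - A^-19
Summing the groups: <K> = -A^13 + 2*A^9 - 4*A^5 + 4*A - 5*A^-3 + 5*A^-7 - 3*A^-11 + 2*A^-15 - A^-19
Normalise by the writhe: (-A^3)^(-w) = (-A^3)^(-3) = -A^-9, so f(A) = -A^-9 * <K> = A^4 - 2 + 4*A^-4 - 4*A^-8 + 5*A^-12 - 5*A^-16 + 3*A^-20 - 2*A^-24 + A^-28.
Substitute A = t^(-1/4), i.e. A^e → t^(-e/4): V(t) = t^7 - 2*t^6 + 3*t^5 - 5*t^4 + 5*t^3 - 4*t^2 + 4*t - 2 + t^-1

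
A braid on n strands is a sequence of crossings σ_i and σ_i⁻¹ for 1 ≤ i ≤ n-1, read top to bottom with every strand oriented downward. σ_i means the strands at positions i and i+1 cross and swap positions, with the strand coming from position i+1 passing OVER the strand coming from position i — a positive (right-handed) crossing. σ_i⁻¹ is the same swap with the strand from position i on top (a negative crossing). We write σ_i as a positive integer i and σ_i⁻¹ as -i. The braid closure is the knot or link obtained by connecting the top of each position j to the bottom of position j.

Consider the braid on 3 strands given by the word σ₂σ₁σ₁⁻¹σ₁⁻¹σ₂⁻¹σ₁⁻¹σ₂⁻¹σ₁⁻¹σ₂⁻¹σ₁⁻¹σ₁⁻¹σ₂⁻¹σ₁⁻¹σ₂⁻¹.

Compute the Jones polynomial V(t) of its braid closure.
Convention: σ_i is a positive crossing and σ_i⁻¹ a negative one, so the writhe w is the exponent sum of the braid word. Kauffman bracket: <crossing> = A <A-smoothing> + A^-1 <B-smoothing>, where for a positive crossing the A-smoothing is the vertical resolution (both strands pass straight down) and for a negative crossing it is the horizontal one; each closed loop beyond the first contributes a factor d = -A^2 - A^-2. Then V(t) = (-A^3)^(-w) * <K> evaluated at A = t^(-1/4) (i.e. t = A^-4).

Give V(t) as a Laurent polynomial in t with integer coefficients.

The presented braid s2 s1 s1^-1 s1^-1 s2^-1 s1^-1 s2^-1 s1^-1 s2^-1 s1^-1 s1^-1 s2^-1 s1^-1 s2^-1 on 3 strands reduces by inverse Markov moves (closure unchanged at each step):
  Deconjugate: the word is γ·β·γ⁻¹ with γ = s2 s1 (prefix) and γ⁻¹ = s1^-1 s2^-1 (suffix); strip both.
Reduced to β = s1^-1 s1^-1 s2^-1 s1^-1 s2^-1 s1^-1 s2^-1 s1^-1 s1^-1 s2^-1 on 3 strands, 10 crossings.
Compute on β:
Braid: s1^-1 s1^-1 s2^-1 s1^-1 s2^-1 s1^-1 s2^-1 s1^-1 s1^-1 s2^-1 on 3 strands, 10 crossings.
Writhe w = (#positive) - (#negative) = 0 - 10 = -10.
Enumerate smoothing states for the bracket polynomial. There are 2^10 = 1024 states.
Smooth each crossing (0=||, 1=⌣⌢); contribution A^(Σ sign_k(1-2s_k)) * d^(L-1).
Tabulate the states by total A-exponent and number of loops L (A-exp: L × count):
  A^10: L=3 ×1
  A^8: L=2 ×4, L=4 ×6
  A^6: L=1 ×4, L=3 ×30, L=5 ×11
  A^4: L=2 ×48, L=4 ×65, L=6 ×7
  A^2: L=1 ×24, L=3 ×140, L=5 ×45, L=7 ×1
  A^0: L=2 ×129, L=4 ×117, L=6 ×6
  A^-2: L=1 ×43, L=3 ×151, L=5 ×16
  A^-4: L=2 ×96, L=4 ×24
  A^-6: L=1 ×24, L=3 ×21
  A^-8: L=2 ×10
  A^-10: L=3 ×1
Each group contributes A^e * Σ count * d^(L-1):
Powers of d = -A^2 - A^-2: d^2 = A^4 + 2 + A^-4; d^3 = -A^6 - 3*A^2 - 3*A^-2 - A^-6; d^4 = A^8 + 4*A^4 + 6 + 4*A^-4 + A^-8; d^5 = -A^10 - 5*A^6 - 10*A^2 - 10*A^-2 - 5*A^-6 - A^-10; d^6 = A^12 + 6*A^8 + 15*A^4 + 20 + 15*A^-4 + 6*A^-8 + A^-12.
  A^10 * (d^2) = A^14 + 2*A^10 + A^6
  A^8 * (4*d + 6*d^3) = -6*A^14 - 22*A^10 - 22*A^6 - 6*A^2
  A^6 * (4 + 30*d^2 + 11*d^4) = 11*A^14 + 74*A^10 + 130*A^6 + 74*A^2 + 11*A^-2
  A^4 * (48*d + 65*d^3 + 7*d^5) = -7*A^14 - 100*A^10 - 313*A^6 - 313*A^2 - 100*A^-2 - 7*A^-6
  A^2 * (24 + 140*d^2 + 45*d^4 + d^6) = A^14 + 51*A^10 + 335*A^6 + 594*A^2 + 335*A^-2 + 51*A^-6 + A^-10
  A^0 * (129*d + 117*d^3 + 6*d^5) = -6*A^10 - 147*A^6 - 540*A^2 - 540*A^-2 - 147*A^-6 - 6*A^-10
  A^-2 * (43 + 151*d^2 + 16*d^4) = 16*A^6 + 215*A^2 + 441*A^-2 + 215*A^-6 + 16*A^-10
  A^-4 * (96*d + 24*d^3) = -24*A^2 - 168*A^-2 - 168*A^-6 - 24*A^-10
  A^-6 * (24 + 21*d^2) = 21*A^-2 + 66*A^-6 + 21*A^-10
  A^-8 * (10*d) = -10*A^-6 - 10*A^-10
  A^-10 * (d^2) = A^-6 + 2*A^-10 + A^-14
Summing the groups: <K> = -A^10 + A^-6 + A^-14
Normalise by the writhe: (-A^3)^(-w) = (-A^3)^(10) = A^30, so f(A) = A^30 * <K> = -A^40 + A^24 + A^16.
Substitute A = t^(-1/4), i.e. A^e → t^(-e/4): V(t) = t^-4 + t^-6 - t^-10

Answer: t^-4 + t^-6 - t^-10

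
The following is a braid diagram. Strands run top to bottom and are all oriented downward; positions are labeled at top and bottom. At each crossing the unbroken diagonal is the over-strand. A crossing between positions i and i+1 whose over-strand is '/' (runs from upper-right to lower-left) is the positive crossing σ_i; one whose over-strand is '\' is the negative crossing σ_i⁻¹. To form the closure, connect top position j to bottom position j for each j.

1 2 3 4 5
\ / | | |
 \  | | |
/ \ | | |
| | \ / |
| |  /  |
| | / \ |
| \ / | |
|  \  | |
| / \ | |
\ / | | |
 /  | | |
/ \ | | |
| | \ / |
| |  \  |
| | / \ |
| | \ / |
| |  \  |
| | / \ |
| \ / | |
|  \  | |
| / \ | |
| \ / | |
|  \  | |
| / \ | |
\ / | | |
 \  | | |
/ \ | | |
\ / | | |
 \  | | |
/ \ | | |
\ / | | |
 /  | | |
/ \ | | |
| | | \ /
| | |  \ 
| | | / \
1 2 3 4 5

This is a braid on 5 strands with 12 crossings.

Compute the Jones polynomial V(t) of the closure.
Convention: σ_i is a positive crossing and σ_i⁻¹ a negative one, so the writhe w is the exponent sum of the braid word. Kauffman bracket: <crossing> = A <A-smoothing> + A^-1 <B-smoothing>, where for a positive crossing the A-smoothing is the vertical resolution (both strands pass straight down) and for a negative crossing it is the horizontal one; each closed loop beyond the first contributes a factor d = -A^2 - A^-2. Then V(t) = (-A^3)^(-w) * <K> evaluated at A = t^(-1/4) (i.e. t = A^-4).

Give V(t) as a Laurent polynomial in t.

Reading the diagram top to bottom ('/'-over between positions i,i+1 = s_i, '\'-over = s_i^-1): braid word = s1^-1 s3 s2^-1 s1 s3^-1 s3^-1 s2^-1 s2^-1 s1^-1 s1^-1 s1 s4^-1.
The presented braid s1^-1 s3 s2^-1 s1 s3^-1 s3^-1 s2^-1 s2^-1 s1^-1 s1^-1 s1 s4^-1 on 5 strands reduces by inverse Markov moves (closure unchanged at each step):
  Destabilize: the word has the form β·s4^-1 where s4^-1 occurs only as the final letter (β ∈ B_4); drop it and the last strand → 4 strands.
  Deconjugate: the word is γ·β·γ⁻¹ with γ = s1^-1 (prefix) and γ⁻¹ = s1 (suffix); strip both.
Reduced to β = s3 s2^-1 s1 s3^-1 s3^-1 s2^-1 s2^-1 s1^-1 s1^-1 on 4 strands, 9 crossings.
Compute on β:
Braid: s3 s2^-1 s1 s3^-1 s3^-1 s2^-1 s2^-1 s1^-1 s1^-1 on 4 strands, 9 crossings.
Writhe w = (#positive) - (#negative) = 2 - 7 = -5.
Enumerate smoothing states for the bracket polynomial. There are 2^9 = 512 states.
For each crossing: s=0 is the vertical smoothing, s=1 horizontal. Crossing k contributes A^(sign_k * (1 - 2*s_k)); loop factor d = -A^2 - A^-2.
Tabulate the states by total A-exponent and number of loops L (A-exp: L × count):
  A^9: L=5 ×1
  A^7: L=4 ×9
  A^5: L=3 ×31, L=5 ×5
  A^3: L=2 ×48, L=4 ×35, L=6 ×1
  A^1: L=1 ×28, L=3 ×86, L=5 ×12
  A^-1: L=2 ×82, L=4 ×43, L=6 ×1
  A^-3: L=1 ×20, L=3 ×58, L=5 ×6
  A^-5: L=2 ×25, L=4 ×11
  A^-7: L=1 ×3, L=3 ×6
  A^-9: L=2 ×1
Each group contributes A^e * Σ count * d^(L-1):
Powers of d = -A^2 - A^-2: d^2 = A^4 + 2 + A^-4; d^3 = -A^6 - 3*A^2 - 3*A^-2 - A^-6; d^4 = A^8 + 4*A^4 + 6 + 4*A^-4 + A^-8; d^5 = -A^10 - 5*A^6 - 10*A^2 - 10*A^-2 - 5*A^-6 - A^-10.
  A^9 * (d^4) = A^17 + 4*A^13 + 6*A^9 + 4*A^5 + A
  A^7 * (9*d^3) = -9*A^13 - 27*A^9 - 27*A^5 - 9*A
  A^5 * (31*d^2 + 5*d^4) = 5*A^13 + 51*A^9 + 92*A^5 + 51*A + 5*A^-3
  A^3 * (48*d + 35*d^3 + d^5) = -A^13 - 40*A^9 - 163*A^5 - 163*A - 40*A^-3 - A^-7
  A^1 * (28 + 86*d^2 + 12*d^4) = 12*A^9 + 134*A^5 + 272*A + 134*A^-3 + 12*A^-7
  A^-1 * (82*d + 43*d^3 + d^5) = -A^9 - 48*A^5 - 221*A - 221*A^-3 - 48*A^-7 - A^-11
  A^-3 * (20 + 58*d^2 + 6*d^4) = 6*A^5 + 82*A + 172*A^-3 + 82*A^-7 + 6*A^-11
  A^-5 * (25*d + 11*d^3) = -11*A - 58*A^-3 - 58*A^-7 - 11*A^-11
  A^-7 * (3 + 6*d^2) = 6*A^-3 + 15*A^-7 + 6*A^-11
  A^-9 * (d) = -A^-7 - A^-11
Summing the groups: <K> = A^17 - A^13 + A^9 - 2*A^5 + 2*A - 2*A^-3 + A^-7 - A^-11
Normalise by the writhe: (-A^3)^(-w) = (-A^3)^(5) = -A^15, so f(A) = -A^15 * <K> = -A^32 + A^28 - A^24 + 2*A^20 - 2*A^16 + 2*A^12 - A^8 + A^4.
Substitute A = t^(-1/4), i.e. A^e → t^(-e/4): V(t) = t^-1 - t^-2 + 2*t^-3 - 2*t^-4 + 2*t^-5 - t^-6 + t^-7 - t^-8

Answer: t^-1 - t^-2 + 2*t^-3 - 2*t^-4 + 2*t^-5 - t^-6 + t^-7 - t^-8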